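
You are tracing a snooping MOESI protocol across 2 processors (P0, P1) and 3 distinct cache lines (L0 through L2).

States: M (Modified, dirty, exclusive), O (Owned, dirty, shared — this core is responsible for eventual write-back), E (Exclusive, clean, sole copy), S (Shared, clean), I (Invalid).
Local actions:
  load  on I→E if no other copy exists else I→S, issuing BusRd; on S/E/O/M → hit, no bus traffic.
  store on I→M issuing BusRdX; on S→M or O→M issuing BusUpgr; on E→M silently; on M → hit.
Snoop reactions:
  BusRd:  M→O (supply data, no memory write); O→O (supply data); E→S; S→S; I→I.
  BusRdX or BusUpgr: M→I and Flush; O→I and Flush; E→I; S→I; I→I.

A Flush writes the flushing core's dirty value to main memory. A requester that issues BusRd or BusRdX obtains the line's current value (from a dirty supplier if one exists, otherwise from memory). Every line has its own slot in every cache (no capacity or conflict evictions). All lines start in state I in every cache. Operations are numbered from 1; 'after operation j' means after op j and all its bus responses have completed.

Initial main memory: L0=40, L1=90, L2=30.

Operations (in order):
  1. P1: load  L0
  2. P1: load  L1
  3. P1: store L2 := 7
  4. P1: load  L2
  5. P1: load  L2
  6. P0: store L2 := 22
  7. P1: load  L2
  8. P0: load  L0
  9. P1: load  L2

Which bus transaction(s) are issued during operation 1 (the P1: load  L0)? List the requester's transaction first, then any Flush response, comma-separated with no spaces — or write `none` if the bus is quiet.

[1] P1: load  L0 | P0:I, P1:E(40) | bus: BusRd
[2] P1: load  L1 | P0:I, P1:E(90) | bus: BusRd
[3] P1: store L2 := 7 | P0:I, P1:M(7) | bus: BusRdX
[4] P1: load  L2 | P0:I, P1:M(7) | bus: none
[5] P1: load  L2 | P0:I, P1:M(7) | bus: none
[6] P0: store L2 := 22 | P0:M(22), P1:I | bus: BusRdX,Flush
[7] P1: load  L2 | P0:O(22), P1:S(22) | bus: BusRd
[8] P0: load  L0 | P0:S(40), P1:S(40) | bus: BusRd
[9] P1: load  L2 | P0:O(22), P1:S(22) | bus: none

bus = BusRd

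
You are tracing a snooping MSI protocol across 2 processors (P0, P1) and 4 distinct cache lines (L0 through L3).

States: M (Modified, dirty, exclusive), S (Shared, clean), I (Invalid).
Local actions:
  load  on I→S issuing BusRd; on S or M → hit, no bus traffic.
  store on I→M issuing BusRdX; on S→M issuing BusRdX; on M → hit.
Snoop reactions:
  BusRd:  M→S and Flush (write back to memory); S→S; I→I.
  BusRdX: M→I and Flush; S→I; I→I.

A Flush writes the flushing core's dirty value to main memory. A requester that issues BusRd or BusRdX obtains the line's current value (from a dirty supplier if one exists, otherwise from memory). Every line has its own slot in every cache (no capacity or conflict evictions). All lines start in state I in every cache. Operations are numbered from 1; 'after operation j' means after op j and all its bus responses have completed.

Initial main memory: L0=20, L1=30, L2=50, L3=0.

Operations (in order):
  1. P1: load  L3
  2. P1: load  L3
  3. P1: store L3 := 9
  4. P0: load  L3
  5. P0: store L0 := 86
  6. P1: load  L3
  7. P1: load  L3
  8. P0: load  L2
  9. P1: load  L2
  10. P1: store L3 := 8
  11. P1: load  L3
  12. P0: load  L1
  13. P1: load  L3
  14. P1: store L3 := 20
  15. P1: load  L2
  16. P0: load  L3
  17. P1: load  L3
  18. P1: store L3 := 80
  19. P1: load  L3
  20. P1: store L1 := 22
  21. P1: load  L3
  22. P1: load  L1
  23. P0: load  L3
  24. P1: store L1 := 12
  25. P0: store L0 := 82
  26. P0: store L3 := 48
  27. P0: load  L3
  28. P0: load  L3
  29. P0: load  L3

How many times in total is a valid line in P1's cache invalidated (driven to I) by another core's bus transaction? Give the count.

invalidations = 1

step 1: P1: load  L3  ⟶  IS  (L3)  txn=BusRd  M[L3]=0
step 2: P1: load  L3  ⟶  IS  (L3)  txn=∅  M[L3]=0
step 3: P1: store L3 := 9  ⟶  IM  (L3)  txn=BusRdX  M[L3]=0
step 4: P0: load  L3  ⟶  SS  (L3)  txn=BusRd+Flush  M[L3]=9
step 5: P0: store L0 := 86  ⟶  MI  (L0)  txn=BusRdX  M[L0]=20
step 6: P1: load  L3  ⟶  SS  (L3)  txn=∅  M[L3]=9
step 7: P1: load  L3  ⟶  SS  (L3)  txn=∅  M[L3]=9
step 8: P0: load  L2  ⟶  SI  (L2)  txn=BusRd  M[L2]=50
step 9: P1: load  L2  ⟶  SS  (L2)  txn=BusRd  M[L2]=50
step 10: P1: store L3 := 8  ⟶  IM  (L3)  txn=BusRdX  M[L3]=9
step 11: P1: load  L3  ⟶  IM  (L3)  txn=∅  M[L3]=9
step 12: P0: load  L1  ⟶  SI  (L1)  txn=BusRd  M[L1]=30
step 13: P1: load  L3  ⟶  IM  (L3)  txn=∅  M[L3]=9
step 14: P1: store L3 := 20  ⟶  IM  (L3)  txn=∅  M[L3]=9
step 15: P1: load  L2  ⟶  SS  (L2)  txn=∅  M[L2]=50
step 16: P0: load  L3  ⟶  SS  (L3)  txn=BusRd+Flush  M[L3]=20
step 17: P1: load  L3  ⟶  SS  (L3)  txn=∅  M[L3]=20
step 18: P1: store L3 := 80  ⟶  IM  (L3)  txn=BusRdX  M[L3]=20
step 19: P1: load  L3  ⟶  IM  (L3)  txn=∅  M[L3]=20
step 20: P1: store L1 := 22  ⟶  IM  (L1)  txn=BusRdX  M[L1]=30
step 21: P1: load  L3  ⟶  IM  (L3)  txn=∅  M[L3]=20
step 22: P1: load  L1  ⟶  IM  (L1)  txn=∅  M[L1]=30
step 23: P0: load  L3  ⟶  SS  (L3)  txn=BusRd+Flush  M[L3]=80
step 24: P1: store L1 := 12  ⟶  IM  (L1)  txn=∅  M[L1]=30
step 25: P0: store L0 := 82  ⟶  MI  (L0)  txn=∅  M[L0]=20
step 26: P0: store L3 := 48  ⟶  MI  (L3)  txn=BusRdX  M[L3]=80
step 27: P0: load  L3  ⟶  MI  (L3)  txn=∅  M[L3]=80
step 28: P0: load  L3  ⟶  MI  (L3)  txn=∅  M[L3]=80
step 29: P0: load  L3  ⟶  MI  (L3)  txn=∅  M[L3]=80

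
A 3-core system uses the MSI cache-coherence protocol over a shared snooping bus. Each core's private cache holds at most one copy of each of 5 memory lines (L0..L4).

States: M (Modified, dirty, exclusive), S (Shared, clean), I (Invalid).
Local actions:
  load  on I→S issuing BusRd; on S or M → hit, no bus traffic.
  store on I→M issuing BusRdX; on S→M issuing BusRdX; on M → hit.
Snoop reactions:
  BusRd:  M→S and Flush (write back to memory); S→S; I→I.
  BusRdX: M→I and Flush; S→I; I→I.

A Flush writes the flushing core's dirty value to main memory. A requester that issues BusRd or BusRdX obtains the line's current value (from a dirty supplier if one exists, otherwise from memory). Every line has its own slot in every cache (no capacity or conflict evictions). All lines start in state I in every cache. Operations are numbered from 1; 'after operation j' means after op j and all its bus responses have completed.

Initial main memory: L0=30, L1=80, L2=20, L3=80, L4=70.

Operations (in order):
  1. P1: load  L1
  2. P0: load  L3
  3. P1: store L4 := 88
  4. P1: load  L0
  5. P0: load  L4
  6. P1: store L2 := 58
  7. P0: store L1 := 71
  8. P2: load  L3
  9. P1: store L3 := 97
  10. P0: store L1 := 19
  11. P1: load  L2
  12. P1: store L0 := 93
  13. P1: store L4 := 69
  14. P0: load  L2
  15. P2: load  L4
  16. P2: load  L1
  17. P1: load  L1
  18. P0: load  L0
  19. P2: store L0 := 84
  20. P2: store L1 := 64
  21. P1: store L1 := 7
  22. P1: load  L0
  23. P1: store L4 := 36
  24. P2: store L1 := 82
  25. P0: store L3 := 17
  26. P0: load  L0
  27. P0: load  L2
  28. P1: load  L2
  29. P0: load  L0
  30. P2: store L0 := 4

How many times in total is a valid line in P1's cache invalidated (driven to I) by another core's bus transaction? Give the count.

invalidations = 6

  op1 P1: load  L1 → I/S/I on L1; bus BusRd; mem=80
  op2 P0: load  L3 → S/I/I on L3; bus BusRd; mem=80
  op3 P1: store L4 := 88 → I/M/I on L4; bus BusRdX; mem=70
  op4 P1: load  L0 → I/S/I on L0; bus BusRd; mem=30
  op5 P0: load  L4 → S/S/I on L4; bus BusRd Flush; mem=88
  op6 P1: store L2 := 58 → I/M/I on L2; bus BusRdX; mem=20
  op7 P0: store L1 := 71 → M/I/I on L1; bus BusRdX; mem=80
  op8 P2: load  L3 → S/I/S on L3; bus BusRd; mem=80
  op9 P1: store L3 := 97 → I/M/I on L3; bus BusRdX; mem=80
  op10 P0: store L1 := 19 → M/I/I on L1; bus (none); mem=80
  op11 P1: load  L2 → I/M/I on L2; bus (none); mem=20
  op12 P1: store L0 := 93 → I/M/I on L0; bus BusRdX; mem=30
  op13 P1: store L4 := 69 → I/M/I on L4; bus BusRdX; mem=88
  op14 P0: load  L2 → S/S/I on L2; bus BusRd Flush; mem=58
  op15 P2: load  L4 → I/S/S on L4; bus BusRd Flush; mem=69
  op16 P2: load  L1 → S/I/S on L1; bus BusRd Flush; mem=19
  op17 P1: load  L1 → S/S/S on L1; bus BusRd; mem=19
  op18 P0: load  L0 → S/S/I on L0; bus BusRd Flush; mem=93
  op19 P2: store L0 := 84 → I/I/M on L0; bus BusRdX; mem=93
  op20 P2: store L1 := 64 → I/I/M on L1; bus BusRdX; mem=19
  op21 P1: store L1 := 7 → I/M/I on L1; bus BusRdX Flush; mem=64
  op22 P1: load  L0 → I/S/S on L0; bus BusRd Flush; mem=84
  op23 P1: store L4 := 36 → I/M/I on L4; bus BusRdX; mem=69
  op24 P2: store L1 := 82 → I/I/M on L1; bus BusRdX Flush; mem=7
  op25 P0: store L3 := 17 → M/I/I on L3; bus BusRdX Flush; mem=97
  op26 P0: load  L0 → S/S/S on L0; bus BusRd; mem=84
  op27 P0: load  L2 → S/S/I on L2; bus (none); mem=58
  op28 P1: load  L2 → S/S/I on L2; bus (none); mem=58
  op29 P0: load  L0 → S/S/S on L0; bus (none); mem=84
  op30 P2: store L0 := 4 → I/I/M on L0; bus BusRdX; mem=84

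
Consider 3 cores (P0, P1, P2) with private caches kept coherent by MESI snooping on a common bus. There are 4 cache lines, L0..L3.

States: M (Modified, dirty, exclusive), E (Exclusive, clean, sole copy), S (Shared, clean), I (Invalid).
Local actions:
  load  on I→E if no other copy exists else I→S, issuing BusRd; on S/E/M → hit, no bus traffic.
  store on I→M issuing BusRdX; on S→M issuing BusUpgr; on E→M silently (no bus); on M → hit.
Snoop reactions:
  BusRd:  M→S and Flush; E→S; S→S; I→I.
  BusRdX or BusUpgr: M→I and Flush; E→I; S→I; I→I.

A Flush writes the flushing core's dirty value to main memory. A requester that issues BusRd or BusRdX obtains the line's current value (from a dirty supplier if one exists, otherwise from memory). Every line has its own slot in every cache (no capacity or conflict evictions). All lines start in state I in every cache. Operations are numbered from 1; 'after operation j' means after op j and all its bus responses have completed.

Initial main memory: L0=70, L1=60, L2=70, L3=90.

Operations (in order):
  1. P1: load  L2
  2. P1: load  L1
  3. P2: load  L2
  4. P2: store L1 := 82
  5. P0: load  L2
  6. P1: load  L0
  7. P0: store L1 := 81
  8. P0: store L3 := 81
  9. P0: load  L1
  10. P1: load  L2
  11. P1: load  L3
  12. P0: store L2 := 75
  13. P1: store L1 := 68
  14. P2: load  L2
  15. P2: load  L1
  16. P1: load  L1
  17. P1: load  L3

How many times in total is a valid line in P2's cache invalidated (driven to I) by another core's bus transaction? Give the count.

invalidations = 2

[1] P1: load  L2 | P0:I, P1:E(70), P2:I | bus: BusRd
[2] P1: load  L1 | P0:I, P1:E(60), P2:I | bus: BusRd
[3] P2: load  L2 | P0:I, P1:S(70), P2:S(70) | bus: BusRd
[4] P2: store L1 := 82 | P0:I, P1:I, P2:M(82) | bus: BusRdX
[5] P0: load  L2 | P0:S(70), P1:S(70), P2:S(70) | bus: BusRd
[6] P1: load  L0 | P0:I, P1:E(70), P2:I | bus: BusRd
[7] P0: store L1 := 81 | P0:M(81), P1:I, P2:I | bus: BusRdX,Flush
[8] P0: store L3 := 81 | P0:M(81), P1:I, P2:I | bus: BusRdX
[9] P0: load  L1 | P0:M(81), P1:I, P2:I | bus: none
[10] P1: load  L2 | P0:S(70), P1:S(70), P2:S(70) | bus: none
[11] P1: load  L3 | P0:S(81), P1:S(81), P2:I | bus: BusRd,Flush
[12] P0: store L2 := 75 | P0:M(75), P1:I, P2:I | bus: BusUpgr
[13] P1: store L1 := 68 | P0:I, P1:M(68), P2:I | bus: BusRdX,Flush
[14] P2: load  L2 | P0:S(75), P1:I, P2:S(75) | bus: BusRd,Flush
[15] P2: load  L1 | P0:I, P1:S(68), P2:S(68) | bus: BusRd,Flush
[16] P1: load  L1 | P0:I, P1:S(68), P2:S(68) | bus: none
[17] P1: load  L3 | P0:S(81), P1:S(81), P2:I | bus: none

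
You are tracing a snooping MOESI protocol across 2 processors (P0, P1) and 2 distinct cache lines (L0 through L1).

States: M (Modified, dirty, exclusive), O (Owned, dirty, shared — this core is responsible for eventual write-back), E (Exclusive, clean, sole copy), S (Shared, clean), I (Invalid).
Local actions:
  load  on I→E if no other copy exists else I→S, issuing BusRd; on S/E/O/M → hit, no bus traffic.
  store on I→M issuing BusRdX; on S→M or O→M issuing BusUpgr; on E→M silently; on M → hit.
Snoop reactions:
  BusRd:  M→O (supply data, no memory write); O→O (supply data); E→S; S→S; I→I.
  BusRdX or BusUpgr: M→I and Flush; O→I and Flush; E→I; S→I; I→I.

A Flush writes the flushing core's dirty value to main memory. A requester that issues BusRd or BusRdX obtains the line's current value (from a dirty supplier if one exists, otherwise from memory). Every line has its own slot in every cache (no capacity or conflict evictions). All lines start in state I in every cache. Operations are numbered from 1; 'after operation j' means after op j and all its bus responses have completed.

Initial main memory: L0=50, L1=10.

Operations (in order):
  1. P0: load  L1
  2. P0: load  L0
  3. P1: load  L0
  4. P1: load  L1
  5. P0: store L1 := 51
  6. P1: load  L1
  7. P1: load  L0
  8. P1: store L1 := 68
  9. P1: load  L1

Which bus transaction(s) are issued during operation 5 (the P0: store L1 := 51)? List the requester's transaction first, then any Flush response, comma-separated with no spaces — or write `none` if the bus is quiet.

bus = BusUpgr

step 1: P0: load  L1  ⟶  EI  (L1)  txn=BusRd  M[L1]=10
step 2: P0: load  L0  ⟶  EI  (L0)  txn=BusRd  M[L0]=50
step 3: P1: load  L0  ⟶  SS  (L0)  txn=BusRd  M[L0]=50
step 4: P1: load  L1  ⟶  SS  (L1)  txn=BusRd  M[L1]=10
step 5: P0: store L1 := 51  ⟶  MI  (L1)  txn=BusUpgr  M[L1]=10
step 6: P1: load  L1  ⟶  OS  (L1)  txn=BusRd  M[L1]=10
step 7: P1: load  L0  ⟶  SS  (L0)  txn=∅  M[L0]=50
step 8: P1: store L1 := 68  ⟶  IM  (L1)  txn=BusUpgr+Flush  M[L1]=51
step 9: P1: load  L1  ⟶  IM  (L1)  txn=∅  M[L1]=51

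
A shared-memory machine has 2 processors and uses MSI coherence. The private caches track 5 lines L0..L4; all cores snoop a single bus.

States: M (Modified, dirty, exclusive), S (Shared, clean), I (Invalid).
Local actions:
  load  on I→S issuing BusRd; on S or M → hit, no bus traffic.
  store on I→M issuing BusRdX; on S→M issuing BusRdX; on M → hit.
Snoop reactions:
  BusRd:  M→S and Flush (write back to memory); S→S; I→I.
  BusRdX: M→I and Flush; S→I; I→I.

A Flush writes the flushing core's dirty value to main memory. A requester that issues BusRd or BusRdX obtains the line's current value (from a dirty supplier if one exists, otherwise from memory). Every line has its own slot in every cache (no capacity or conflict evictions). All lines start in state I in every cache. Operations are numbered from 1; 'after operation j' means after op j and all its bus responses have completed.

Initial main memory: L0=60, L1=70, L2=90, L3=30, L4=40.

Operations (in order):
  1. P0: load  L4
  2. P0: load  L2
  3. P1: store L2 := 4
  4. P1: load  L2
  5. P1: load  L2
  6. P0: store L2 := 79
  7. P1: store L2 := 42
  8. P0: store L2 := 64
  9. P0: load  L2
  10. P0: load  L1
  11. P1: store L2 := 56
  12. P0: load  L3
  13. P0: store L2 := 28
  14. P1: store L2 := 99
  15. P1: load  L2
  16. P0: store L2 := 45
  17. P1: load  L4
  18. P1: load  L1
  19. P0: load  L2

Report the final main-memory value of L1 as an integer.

step 1: P0: load  L4  ⟶  SI  (L4)  txn=BusRd  M[L4]=40
step 2: P0: load  L2  ⟶  SI  (L2)  txn=BusRd  M[L2]=90
step 3: P1: store L2 := 4  ⟶  IM  (L2)  txn=BusRdX  M[L2]=90
step 4: P1: load  L2  ⟶  IM  (L2)  txn=∅  M[L2]=90
step 5: P1: load  L2  ⟶  IM  (L2)  txn=∅  M[L2]=90
step 6: P0: store L2 := 79  ⟶  MI  (L2)  txn=BusRdX+Flush  M[L2]=4
step 7: P1: store L2 := 42  ⟶  IM  (L2)  txn=BusRdX+Flush  M[L2]=79
step 8: P0: store L2 := 64  ⟶  MI  (L2)  txn=BusRdX+Flush  M[L2]=42
step 9: P0: load  L2  ⟶  MI  (L2)  txn=∅  M[L2]=42
step 10: P0: load  L1  ⟶  SI  (L1)  txn=BusRd  M[L1]=70
step 11: P1: store L2 := 56  ⟶  IM  (L2)  txn=BusRdX+Flush  M[L2]=64
step 12: P0: load  L3  ⟶  SI  (L3)  txn=BusRd  M[L3]=30
step 13: P0: store L2 := 28  ⟶  MI  (L2)  txn=BusRdX+Flush  M[L2]=56
step 14: P1: store L2 := 99  ⟶  IM  (L2)  txn=BusRdX+Flush  M[L2]=28
step 15: P1: load  L2  ⟶  IM  (L2)  txn=∅  M[L2]=28
step 16: P0: store L2 := 45  ⟶  MI  (L2)  txn=BusRdX+Flush  M[L2]=99
step 17: P1: load  L4  ⟶  SS  (L4)  txn=BusRd  M[L4]=40
step 18: P1: load  L1  ⟶  SS  (L1)  txn=BusRd  M[L1]=70
step 19: P0: load  L2  ⟶  MI  (L2)  txn=∅  M[L2]=99

memory[L1] = 70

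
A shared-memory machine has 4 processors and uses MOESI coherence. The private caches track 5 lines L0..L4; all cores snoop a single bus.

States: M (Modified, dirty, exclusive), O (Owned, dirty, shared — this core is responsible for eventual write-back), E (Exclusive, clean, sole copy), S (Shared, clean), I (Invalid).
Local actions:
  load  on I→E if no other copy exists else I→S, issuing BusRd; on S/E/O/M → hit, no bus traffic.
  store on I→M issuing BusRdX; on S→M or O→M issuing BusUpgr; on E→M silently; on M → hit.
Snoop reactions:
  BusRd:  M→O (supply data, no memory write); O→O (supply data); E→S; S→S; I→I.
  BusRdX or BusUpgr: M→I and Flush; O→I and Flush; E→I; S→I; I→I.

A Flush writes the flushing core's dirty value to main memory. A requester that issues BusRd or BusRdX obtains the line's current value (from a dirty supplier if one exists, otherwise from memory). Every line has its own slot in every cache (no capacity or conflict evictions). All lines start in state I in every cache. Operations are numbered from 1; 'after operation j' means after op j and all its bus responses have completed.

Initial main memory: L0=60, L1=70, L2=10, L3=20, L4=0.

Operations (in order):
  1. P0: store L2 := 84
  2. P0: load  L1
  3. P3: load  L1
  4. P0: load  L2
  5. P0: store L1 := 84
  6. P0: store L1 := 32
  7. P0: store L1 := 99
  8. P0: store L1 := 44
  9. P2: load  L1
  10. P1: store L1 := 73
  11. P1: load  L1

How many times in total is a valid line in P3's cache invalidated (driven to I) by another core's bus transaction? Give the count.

invalidations = 1

1. P0: store L2 := 84  bus=[BusRdX]  L2: P0=M P1=I P2=I P3=I  mem[L2]=10
2. P0: load  L1  bus=[BusRd]  L1: P0=E P1=I P2=I P3=I  mem[L1]=70
3. P3: load  L1  bus=[BusRd]  L1: P0=S P1=I P2=I P3=S  mem[L1]=70
4. P0: load  L2  bus=[-]  L2: P0=M P1=I P2=I P3=I  mem[L2]=10
5. P0: store L1 := 84  bus=[BusUpgr]  L1: P0=M P1=I P2=I P3=I  mem[L1]=70
6. P0: store L1 := 32  bus=[-]  L1: P0=M P1=I P2=I P3=I  mem[L1]=70
7. P0: store L1 := 99  bus=[-]  L1: P0=M P1=I P2=I P3=I  mem[L1]=70
8. P0: store L1 := 44  bus=[-]  L1: P0=M P1=I P2=I P3=I  mem[L1]=70
9. P2: load  L1  bus=[BusRd]  L1: P0=O P1=I P2=S P3=I  mem[L1]=70
10. P1: store L1 := 73  bus=[BusRdX,Flush]  L1: P0=I P1=M P2=I P3=I  mem[L1]=44
11. P1: load  L1  bus=[-]  L1: P0=I P1=M P2=I P3=I  mem[L1]=44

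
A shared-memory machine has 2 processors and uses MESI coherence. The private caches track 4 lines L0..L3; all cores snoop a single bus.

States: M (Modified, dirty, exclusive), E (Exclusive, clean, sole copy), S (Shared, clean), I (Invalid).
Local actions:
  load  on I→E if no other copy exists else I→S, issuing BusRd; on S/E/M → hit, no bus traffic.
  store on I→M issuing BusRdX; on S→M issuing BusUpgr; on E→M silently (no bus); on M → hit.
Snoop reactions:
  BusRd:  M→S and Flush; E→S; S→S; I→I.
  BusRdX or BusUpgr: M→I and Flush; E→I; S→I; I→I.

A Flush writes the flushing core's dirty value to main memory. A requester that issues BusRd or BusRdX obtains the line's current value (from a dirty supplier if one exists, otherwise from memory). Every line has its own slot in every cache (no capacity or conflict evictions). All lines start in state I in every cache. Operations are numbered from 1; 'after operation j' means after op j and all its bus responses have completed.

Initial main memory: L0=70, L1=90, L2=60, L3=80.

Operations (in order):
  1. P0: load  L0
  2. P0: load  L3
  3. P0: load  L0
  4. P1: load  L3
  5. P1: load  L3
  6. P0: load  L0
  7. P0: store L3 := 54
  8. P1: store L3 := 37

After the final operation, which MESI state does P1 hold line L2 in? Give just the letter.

state = I

[1] P0: load  L0 | P0:E(70), P1:I | bus: BusRd
[2] P0: load  L3 | P0:E(80), P1:I | bus: BusRd
[3] P0: load  L0 | P0:E(70), P1:I | bus: none
[4] P1: load  L3 | P0:S(80), P1:S(80) | bus: BusRd
[5] P1: load  L3 | P0:S(80), P1:S(80) | bus: none
[6] P0: load  L0 | P0:E(70), P1:I | bus: none
[7] P0: store L3 := 54 | P0:M(54), P1:I | bus: BusUpgr
[8] P1: store L3 := 37 | P0:I, P1:M(37) | bus: BusRdX,Flush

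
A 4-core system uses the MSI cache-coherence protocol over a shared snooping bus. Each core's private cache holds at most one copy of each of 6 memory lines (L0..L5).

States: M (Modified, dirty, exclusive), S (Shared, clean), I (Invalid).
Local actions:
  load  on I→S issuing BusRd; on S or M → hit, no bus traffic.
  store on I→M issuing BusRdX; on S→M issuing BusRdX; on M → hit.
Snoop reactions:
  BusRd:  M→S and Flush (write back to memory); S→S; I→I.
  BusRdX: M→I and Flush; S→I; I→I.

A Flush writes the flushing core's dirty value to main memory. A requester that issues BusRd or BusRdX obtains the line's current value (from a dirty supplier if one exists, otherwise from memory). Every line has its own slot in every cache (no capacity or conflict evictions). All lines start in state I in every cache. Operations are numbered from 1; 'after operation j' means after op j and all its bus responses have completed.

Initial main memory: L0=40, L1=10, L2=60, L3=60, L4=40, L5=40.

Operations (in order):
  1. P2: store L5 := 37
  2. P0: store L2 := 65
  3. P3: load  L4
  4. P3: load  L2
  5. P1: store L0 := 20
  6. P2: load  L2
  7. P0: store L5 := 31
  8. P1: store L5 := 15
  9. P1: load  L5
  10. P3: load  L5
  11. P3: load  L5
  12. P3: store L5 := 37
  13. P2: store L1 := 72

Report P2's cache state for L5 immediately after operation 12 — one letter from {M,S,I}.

[1] P2: store L5 := 37 | P0:I, P1:I, P2:M(37), P3:I | bus: BusRdX
[2] P0: store L2 := 65 | P0:M(65), P1:I, P2:I, P3:I | bus: BusRdX
[3] P3: load  L4 | P0:I, P1:I, P2:I, P3:S(40) | bus: BusRd
[4] P3: load  L2 | P0:S(65), P1:I, P2:I, P3:S(65) | bus: BusRd,Flush
[5] P1: store L0 := 20 | P0:I, P1:M(20), P2:I, P3:I | bus: BusRdX
[6] P2: load  L2 | P0:S(65), P1:I, P2:S(65), P3:S(65) | bus: BusRd
[7] P0: store L5 := 31 | P0:M(31), P1:I, P2:I, P3:I | bus: BusRdX,Flush
[8] P1: store L5 := 15 | P0:I, P1:M(15), P2:I, P3:I | bus: BusRdX,Flush
[9] P1: load  L5 | P0:I, P1:M(15), P2:I, P3:I | bus: none
[10] P3: load  L5 | P0:I, P1:S(15), P2:I, P3:S(15) | bus: BusRd,Flush
[11] P3: load  L5 | P0:I, P1:S(15), P2:I, P3:S(15) | bus: none
[12] P3: store L5 := 37 | P0:I, P1:I, P2:I, P3:M(37) | bus: BusRdX
[13] P2: store L1 := 72 | P0:I, P1:I, P2:M(72), P3:I | bus: BusRdX

state = I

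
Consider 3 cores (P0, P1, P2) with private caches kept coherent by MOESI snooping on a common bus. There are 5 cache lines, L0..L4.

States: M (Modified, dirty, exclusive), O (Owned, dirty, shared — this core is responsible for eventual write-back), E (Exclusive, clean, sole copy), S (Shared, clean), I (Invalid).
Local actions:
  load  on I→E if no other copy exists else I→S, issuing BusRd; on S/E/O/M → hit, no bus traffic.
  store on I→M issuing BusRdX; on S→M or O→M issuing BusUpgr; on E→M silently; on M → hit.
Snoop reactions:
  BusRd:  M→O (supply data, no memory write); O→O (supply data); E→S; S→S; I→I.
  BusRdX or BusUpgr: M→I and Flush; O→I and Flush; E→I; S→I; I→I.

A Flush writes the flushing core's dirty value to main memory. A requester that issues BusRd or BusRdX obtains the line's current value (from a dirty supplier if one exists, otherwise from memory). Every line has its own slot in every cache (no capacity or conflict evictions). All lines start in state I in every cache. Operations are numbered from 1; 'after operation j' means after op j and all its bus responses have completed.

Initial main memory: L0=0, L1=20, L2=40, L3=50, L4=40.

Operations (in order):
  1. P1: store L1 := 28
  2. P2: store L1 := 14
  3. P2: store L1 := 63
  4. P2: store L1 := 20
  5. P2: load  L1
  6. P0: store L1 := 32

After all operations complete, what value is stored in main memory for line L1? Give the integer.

[1] P1: store L1 := 28 | P0:I, P1:M(28), P2:I | bus: BusRdX
[2] P2: store L1 := 14 | P0:I, P1:I, P2:M(14) | bus: BusRdX,Flush
[3] P2: store L1 := 63 | P0:I, P1:I, P2:M(63) | bus: none
[4] P2: store L1 := 20 | P0:I, P1:I, P2:M(20) | bus: none
[5] P2: load  L1 | P0:I, P1:I, P2:M(20) | bus: none
[6] P0: store L1 := 32 | P0:M(32), P1:I, P2:I | bus: BusRdX,Flush

memory[L1] = 20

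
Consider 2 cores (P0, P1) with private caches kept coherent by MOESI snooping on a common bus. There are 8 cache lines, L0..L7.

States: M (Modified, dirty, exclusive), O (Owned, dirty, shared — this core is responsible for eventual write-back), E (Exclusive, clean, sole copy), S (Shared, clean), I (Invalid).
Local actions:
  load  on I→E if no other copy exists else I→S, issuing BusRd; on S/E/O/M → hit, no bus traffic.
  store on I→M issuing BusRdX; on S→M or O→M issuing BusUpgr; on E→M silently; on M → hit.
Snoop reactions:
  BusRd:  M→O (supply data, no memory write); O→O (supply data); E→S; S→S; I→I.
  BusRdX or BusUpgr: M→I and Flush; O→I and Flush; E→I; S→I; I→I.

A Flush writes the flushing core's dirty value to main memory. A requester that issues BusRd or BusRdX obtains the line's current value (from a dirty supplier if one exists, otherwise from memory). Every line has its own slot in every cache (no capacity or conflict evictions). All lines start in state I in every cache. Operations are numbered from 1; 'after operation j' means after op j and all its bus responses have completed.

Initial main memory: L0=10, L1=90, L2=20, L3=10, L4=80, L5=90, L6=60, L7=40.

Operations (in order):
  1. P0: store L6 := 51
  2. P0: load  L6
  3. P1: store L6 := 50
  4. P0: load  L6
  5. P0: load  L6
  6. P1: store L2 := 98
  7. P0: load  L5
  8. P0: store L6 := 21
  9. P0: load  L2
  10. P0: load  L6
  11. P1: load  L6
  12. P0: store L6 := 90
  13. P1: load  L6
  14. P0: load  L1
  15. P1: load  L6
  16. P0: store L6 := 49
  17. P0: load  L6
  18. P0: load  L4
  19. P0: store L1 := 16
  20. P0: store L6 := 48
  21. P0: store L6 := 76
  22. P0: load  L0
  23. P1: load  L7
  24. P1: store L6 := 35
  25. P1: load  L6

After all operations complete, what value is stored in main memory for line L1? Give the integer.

memory[L1] = 90

1. P0: store L6 := 51  bus=[BusRdX]  L6: P0=M P1=I  mem[L6]=60
2. P0: load  L6  bus=[-]  L6: P0=M P1=I  mem[L6]=60
3. P1: store L6 := 50  bus=[BusRdX,Flush]  L6: P0=I P1=M  mem[L6]=51
4. P0: load  L6  bus=[BusRd]  L6: P0=S P1=O  mem[L6]=51
5. P0: load  L6  bus=[-]  L6: P0=S P1=O  mem[L6]=51
6. P1: store L2 := 98  bus=[BusRdX]  L2: P0=I P1=M  mem[L2]=20
7. P0: load  L5  bus=[BusRd]  L5: P0=E P1=I  mem[L5]=90
8. P0: store L6 := 21  bus=[BusUpgr,Flush]  L6: P0=M P1=I  mem[L6]=50
9. P0: load  L2  bus=[BusRd]  L2: P0=S P1=O  mem[L2]=20
10. P0: load  L6  bus=[-]  L6: P0=M P1=I  mem[L6]=50
11. P1: load  L6  bus=[BusRd]  L6: P0=O P1=S  mem[L6]=50
12. P0: store L6 := 90  bus=[BusUpgr]  L6: P0=M P1=I  mem[L6]=50
13. P1: load  L6  bus=[BusRd]  L6: P0=O P1=S  mem[L6]=50
14. P0: load  L1  bus=[BusRd]  L1: P0=E P1=I  mem[L1]=90
15. P1: load  L6  bus=[-]  L6: P0=O P1=S  mem[L6]=50
16. P0: store L6 := 49  bus=[BusUpgr]  L6: P0=M P1=I  mem[L6]=50
17. P0: load  L6  bus=[-]  L6: P0=M P1=I  mem[L6]=50
18. P0: load  L4  bus=[BusRd]  L4: P0=E P1=I  mem[L4]=80
19. P0: store L1 := 16  bus=[-]  L1: P0=M P1=I  mem[L1]=90
20. P0: store L6 := 48  bus=[-]  L6: P0=M P1=I  mem[L6]=50
21. P0: store L6 := 76  bus=[-]  L6: P0=M P1=I  mem[L6]=50
22. P0: load  L0  bus=[BusRd]  L0: P0=E P1=I  mem[L0]=10
23. P1: load  L7  bus=[BusRd]  L7: P0=I P1=E  mem[L7]=40
24. P1: store L6 := 35  bus=[BusRdX,Flush]  L6: P0=I P1=M  mem[L6]=76
25. P1: load  L6  bus=[-]  L6: P0=I P1=M  mem[L6]=76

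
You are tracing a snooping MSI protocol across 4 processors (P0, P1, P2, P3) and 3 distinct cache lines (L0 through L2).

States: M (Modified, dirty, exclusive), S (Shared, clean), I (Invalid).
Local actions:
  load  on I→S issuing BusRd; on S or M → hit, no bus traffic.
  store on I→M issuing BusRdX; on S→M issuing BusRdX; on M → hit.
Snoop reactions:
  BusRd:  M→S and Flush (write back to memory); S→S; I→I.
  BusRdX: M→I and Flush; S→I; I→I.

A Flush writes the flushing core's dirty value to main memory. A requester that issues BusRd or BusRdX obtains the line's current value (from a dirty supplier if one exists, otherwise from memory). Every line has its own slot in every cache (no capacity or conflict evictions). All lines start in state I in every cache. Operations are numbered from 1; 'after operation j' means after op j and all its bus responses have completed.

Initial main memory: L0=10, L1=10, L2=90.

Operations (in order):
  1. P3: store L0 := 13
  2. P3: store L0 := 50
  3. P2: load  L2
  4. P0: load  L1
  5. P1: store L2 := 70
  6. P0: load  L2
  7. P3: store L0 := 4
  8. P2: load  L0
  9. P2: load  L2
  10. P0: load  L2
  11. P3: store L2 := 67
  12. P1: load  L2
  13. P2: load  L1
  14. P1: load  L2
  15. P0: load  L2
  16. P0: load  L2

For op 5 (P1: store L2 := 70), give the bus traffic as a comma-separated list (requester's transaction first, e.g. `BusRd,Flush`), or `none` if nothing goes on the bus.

bus = BusRdX

step 1: P3: store L0 := 13  ⟶  IIIM  (L0)  txn=BusRdX  M[L0]=10
step 2: P3: store L0 := 50  ⟶  IIIM  (L0)  txn=∅  M[L0]=10
step 3: P2: load  L2  ⟶  IISI  (L2)  txn=BusRd  M[L2]=90
step 4: P0: load  L1  ⟶  SIII  (L1)  txn=BusRd  M[L1]=10
step 5: P1: store L2 := 70  ⟶  IMII  (L2)  txn=BusRdX  M[L2]=90
step 6: P0: load  L2  ⟶  SSII  (L2)  txn=BusRd+Flush  M[L2]=70
step 7: P3: store L0 := 4  ⟶  IIIM  (L0)  txn=∅  M[L0]=10
step 8: P2: load  L0  ⟶  IISS  (L0)  txn=BusRd+Flush  M[L0]=4
step 9: P2: load  L2  ⟶  SSSI  (L2)  txn=BusRd  M[L2]=70
step 10: P0: load  L2  ⟶  SSSI  (L2)  txn=∅  M[L2]=70
step 11: P3: store L2 := 67  ⟶  IIIM  (L2)  txn=BusRdX  M[L2]=70
step 12: P1: load  L2  ⟶  ISIS  (L2)  txn=BusRd+Flush  M[L2]=67
step 13: P2: load  L1  ⟶  SISI  (L1)  txn=BusRd  M[L1]=10
step 14: P1: load  L2  ⟶  ISIS  (L2)  txn=∅  M[L2]=67
step 15: P0: load  L2  ⟶  SSIS  (L2)  txn=BusRd  M[L2]=67
step 16: P0: load  L2  ⟶  SSIS  (L2)  txn=∅  M[L2]=67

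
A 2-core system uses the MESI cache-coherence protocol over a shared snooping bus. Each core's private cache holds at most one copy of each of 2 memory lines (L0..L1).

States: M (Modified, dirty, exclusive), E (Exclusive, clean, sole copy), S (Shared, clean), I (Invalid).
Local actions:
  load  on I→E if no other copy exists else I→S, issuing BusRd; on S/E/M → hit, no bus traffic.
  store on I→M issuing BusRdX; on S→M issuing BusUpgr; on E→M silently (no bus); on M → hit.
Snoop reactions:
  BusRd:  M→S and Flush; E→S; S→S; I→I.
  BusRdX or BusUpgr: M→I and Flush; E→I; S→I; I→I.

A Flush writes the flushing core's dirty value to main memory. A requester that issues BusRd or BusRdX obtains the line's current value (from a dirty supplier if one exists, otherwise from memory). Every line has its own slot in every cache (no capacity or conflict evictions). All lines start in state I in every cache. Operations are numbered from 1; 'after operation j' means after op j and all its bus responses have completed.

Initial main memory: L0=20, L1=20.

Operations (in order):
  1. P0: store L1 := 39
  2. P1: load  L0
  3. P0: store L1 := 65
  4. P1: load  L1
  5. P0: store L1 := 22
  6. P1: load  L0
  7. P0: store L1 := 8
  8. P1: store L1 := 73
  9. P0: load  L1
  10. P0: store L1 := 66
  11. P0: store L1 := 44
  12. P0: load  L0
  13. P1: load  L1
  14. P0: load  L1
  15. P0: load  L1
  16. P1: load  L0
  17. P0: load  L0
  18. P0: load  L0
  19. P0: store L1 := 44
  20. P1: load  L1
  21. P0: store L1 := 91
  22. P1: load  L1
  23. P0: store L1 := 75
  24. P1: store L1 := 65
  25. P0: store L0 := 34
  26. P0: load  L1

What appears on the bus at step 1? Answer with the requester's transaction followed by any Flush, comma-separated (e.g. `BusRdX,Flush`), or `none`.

bus = BusRdX

  op1 P0: store L1 := 39 → M/I on L1; bus BusRdX; mem=20
  op2 P1: load  L0 → I/E on L0; bus BusRd; mem=20
  op3 P0: store L1 := 65 → M/I on L1; bus (none); mem=20
  op4 P1: load  L1 → S/S on L1; bus BusRd Flush; mem=65
  op5 P0: store L1 := 22 → M/I on L1; bus BusUpgr; mem=65
  op6 P1: load  L0 → I/E on L0; bus (none); mem=20
  op7 P0: store L1 := 8 → M/I on L1; bus (none); mem=65
  op8 P1: store L1 := 73 → I/M on L1; bus BusRdX Flush; mem=8
  op9 P0: load  L1 → S/S on L1; bus BusRd Flush; mem=73
  op10 P0: store L1 := 66 → M/I on L1; bus BusUpgr; mem=73
  op11 P0: store L1 := 44 → M/I on L1; bus (none); mem=73
  op12 P0: load  L0 → S/S on L0; bus BusRd; mem=20
  op13 P1: load  L1 → S/S on L1; bus BusRd Flush; mem=44
  op14 P0: load  L1 → S/S on L1; bus (none); mem=44
  op15 P0: load  L1 → S/S on L1; bus (none); mem=44
  op16 P1: load  L0 → S/S on L0; bus (none); mem=20
  op17 P0: load  L0 → S/S on L0; bus (none); mem=20
  op18 P0: load  L0 → S/S on L0; bus (none); mem=20
  op19 P0: store L1 := 44 → M/I on L1; bus BusUpgr; mem=44
  op20 P1: load  L1 → S/S on L1; bus BusRd Flush; mem=44
  op21 P0: store L1 := 91 → M/I on L1; bus BusUpgr; mem=44
  op22 P1: load  L1 → S/S on L1; bus BusRd Flush; mem=91
  op23 P0: store L1 := 75 → M/I on L1; bus BusUpgr; mem=91
  op24 P1: store L1 := 65 → I/M on L1; bus BusRdX Flush; mem=75
  op25 P0: store L0 := 34 → M/I on L0; bus BusUpgr; mem=20
  op26 P0: load  L1 → S/S on L1; bus BusRd Flush; mem=65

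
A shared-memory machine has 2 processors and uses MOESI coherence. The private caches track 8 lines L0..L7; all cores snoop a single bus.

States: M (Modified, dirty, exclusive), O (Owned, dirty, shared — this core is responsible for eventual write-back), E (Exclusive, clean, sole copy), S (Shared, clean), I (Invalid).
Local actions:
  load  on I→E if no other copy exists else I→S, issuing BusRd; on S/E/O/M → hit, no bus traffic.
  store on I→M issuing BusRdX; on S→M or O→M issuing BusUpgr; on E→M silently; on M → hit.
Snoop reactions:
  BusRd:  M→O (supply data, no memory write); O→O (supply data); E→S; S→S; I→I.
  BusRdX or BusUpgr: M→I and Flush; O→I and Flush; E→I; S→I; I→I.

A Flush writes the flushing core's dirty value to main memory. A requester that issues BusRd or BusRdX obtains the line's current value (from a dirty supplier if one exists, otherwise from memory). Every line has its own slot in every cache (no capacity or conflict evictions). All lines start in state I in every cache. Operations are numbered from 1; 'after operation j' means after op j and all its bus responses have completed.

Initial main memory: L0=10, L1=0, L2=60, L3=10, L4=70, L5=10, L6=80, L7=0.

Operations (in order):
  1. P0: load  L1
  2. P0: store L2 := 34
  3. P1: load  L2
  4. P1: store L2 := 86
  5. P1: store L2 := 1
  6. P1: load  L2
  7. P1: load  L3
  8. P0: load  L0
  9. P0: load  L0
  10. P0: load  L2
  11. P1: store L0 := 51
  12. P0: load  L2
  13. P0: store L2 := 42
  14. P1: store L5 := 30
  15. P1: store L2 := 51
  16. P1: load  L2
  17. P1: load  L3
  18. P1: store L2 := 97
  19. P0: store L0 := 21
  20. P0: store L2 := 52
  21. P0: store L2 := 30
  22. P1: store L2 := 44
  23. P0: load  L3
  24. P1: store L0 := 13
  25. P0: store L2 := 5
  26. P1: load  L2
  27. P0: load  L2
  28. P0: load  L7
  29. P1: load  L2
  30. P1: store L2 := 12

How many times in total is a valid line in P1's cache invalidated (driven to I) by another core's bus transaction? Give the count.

invalidations = 4

step 1: P0: load  L1  ⟶  EI  (L1)  txn=BusRd  M[L1]=0
step 2: P0: store L2 := 34  ⟶  MI  (L2)  txn=BusRdX  M[L2]=60
step 3: P1: load  L2  ⟶  OS  (L2)  txn=BusRd  M[L2]=60
step 4: P1: store L2 := 86  ⟶  IM  (L2)  txn=BusUpgr+Flush  M[L2]=34
step 5: P1: store L2 := 1  ⟶  IM  (L2)  txn=∅  M[L2]=34
step 6: P1: load  L2  ⟶  IM  (L2)  txn=∅  M[L2]=34
step 7: P1: load  L3  ⟶  IE  (L3)  txn=BusRd  M[L3]=10
step 8: P0: load  L0  ⟶  EI  (L0)  txn=BusRd  M[L0]=10
step 9: P0: load  L0  ⟶  EI  (L0)  txn=∅  M[L0]=10
step 10: P0: load  L2  ⟶  SO  (L2)  txn=BusRd  M[L2]=34
step 11: P1: store L0 := 51  ⟶  IM  (L0)  txn=BusRdX  M[L0]=10
step 12: P0: load  L2  ⟶  SO  (L2)  txn=∅  M[L2]=34
step 13: P0: store L2 := 42  ⟶  MI  (L2)  txn=BusUpgr+Flush  M[L2]=1
step 14: P1: store L5 := 30  ⟶  IM  (L5)  txn=BusRdX  M[L5]=10
step 15: P1: store L2 := 51  ⟶  IM  (L2)  txn=BusRdX+Flush  M[L2]=42
step 16: P1: load  L2  ⟶  IM  (L2)  txn=∅  M[L2]=42
step 17: P1: load  L3  ⟶  IE  (L3)  txn=∅  M[L3]=10
step 18: P1: store L2 := 97  ⟶  IM  (L2)  txn=∅  M[L2]=42
step 19: P0: store L0 := 21  ⟶  MI  (L0)  txn=BusRdX+Flush  M[L0]=51
step 20: P0: store L2 := 52  ⟶  MI  (L2)  txn=BusRdX+Flush  M[L2]=97
step 21: P0: store L2 := 30  ⟶  MI  (L2)  txn=∅  M[L2]=97
step 22: P1: store L2 := 44  ⟶  IM  (L2)  txn=BusRdX+Flush  M[L2]=30
step 23: P0: load  L3  ⟶  SS  (L3)  txn=BusRd  M[L3]=10
step 24: P1: store L0 := 13  ⟶  IM  (L0)  txn=BusRdX+Flush  M[L0]=21
step 25: P0: store L2 := 5  ⟶  MI  (L2)  txn=BusRdX+Flush  M[L2]=44
step 26: P1: load  L2  ⟶  OS  (L2)  txn=BusRd  M[L2]=44
step 27: P0: load  L2  ⟶  OS  (L2)  txn=∅  M[L2]=44
step 28: P0: load  L7  ⟶  EI  (L7)  txn=BusRd  M[L7]=0
step 29: P1: load  L2  ⟶  OS  (L2)  txn=∅  M[L2]=44
step 30: P1: store L2 := 12  ⟶  IM  (L2)  txn=BusUpgr+Flush  M[L2]=5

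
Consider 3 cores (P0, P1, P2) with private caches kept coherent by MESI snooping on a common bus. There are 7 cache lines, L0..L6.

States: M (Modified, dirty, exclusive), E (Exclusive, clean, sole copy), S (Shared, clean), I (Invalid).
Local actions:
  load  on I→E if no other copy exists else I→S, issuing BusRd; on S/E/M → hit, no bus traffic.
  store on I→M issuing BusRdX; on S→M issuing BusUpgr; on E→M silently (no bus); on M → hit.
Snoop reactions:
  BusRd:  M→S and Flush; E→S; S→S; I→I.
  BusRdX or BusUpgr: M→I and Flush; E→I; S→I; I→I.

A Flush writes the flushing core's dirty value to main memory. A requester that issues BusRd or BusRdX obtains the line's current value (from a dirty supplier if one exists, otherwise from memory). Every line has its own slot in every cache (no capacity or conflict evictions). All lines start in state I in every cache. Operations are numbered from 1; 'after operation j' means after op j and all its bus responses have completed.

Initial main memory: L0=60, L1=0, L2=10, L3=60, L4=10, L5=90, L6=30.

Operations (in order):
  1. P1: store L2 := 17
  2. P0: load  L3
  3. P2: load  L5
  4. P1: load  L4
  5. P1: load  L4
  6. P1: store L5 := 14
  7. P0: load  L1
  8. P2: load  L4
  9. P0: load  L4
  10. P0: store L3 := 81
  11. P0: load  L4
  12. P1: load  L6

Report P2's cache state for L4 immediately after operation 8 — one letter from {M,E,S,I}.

step 1: P1: store L2 := 17  ⟶  IMI  (L2)  txn=BusRdX  M[L2]=10
step 2: P0: load  L3  ⟶  EII  (L3)  txn=BusRd  M[L3]=60
step 3: P2: load  L5  ⟶  IIE  (L5)  txn=BusRd  M[L5]=90
step 4: P1: load  L4  ⟶  IEI  (L4)  txn=BusRd  M[L4]=10
step 5: P1: load  L4  ⟶  IEI  (L4)  txn=∅  M[L4]=10
step 6: P1: store L5 := 14  ⟶  IMI  (L5)  txn=BusRdX  M[L5]=90
step 7: P0: load  L1  ⟶  EII  (L1)  txn=BusRd  M[L1]=0
step 8: P2: load  L4  ⟶  ISS  (L4)  txn=BusRd  M[L4]=10
step 9: P0: load  L4  ⟶  SSS  (L4)  txn=BusRd  M[L4]=10
step 10: P0: store L3 := 81  ⟶  MII  (L3)  txn=∅  M[L3]=60
step 11: P0: load  L4  ⟶  SSS  (L4)  txn=∅  M[L4]=10
step 12: P1: load  L6  ⟶  IEI  (L6)  txn=BusRd  M[L6]=30

state = S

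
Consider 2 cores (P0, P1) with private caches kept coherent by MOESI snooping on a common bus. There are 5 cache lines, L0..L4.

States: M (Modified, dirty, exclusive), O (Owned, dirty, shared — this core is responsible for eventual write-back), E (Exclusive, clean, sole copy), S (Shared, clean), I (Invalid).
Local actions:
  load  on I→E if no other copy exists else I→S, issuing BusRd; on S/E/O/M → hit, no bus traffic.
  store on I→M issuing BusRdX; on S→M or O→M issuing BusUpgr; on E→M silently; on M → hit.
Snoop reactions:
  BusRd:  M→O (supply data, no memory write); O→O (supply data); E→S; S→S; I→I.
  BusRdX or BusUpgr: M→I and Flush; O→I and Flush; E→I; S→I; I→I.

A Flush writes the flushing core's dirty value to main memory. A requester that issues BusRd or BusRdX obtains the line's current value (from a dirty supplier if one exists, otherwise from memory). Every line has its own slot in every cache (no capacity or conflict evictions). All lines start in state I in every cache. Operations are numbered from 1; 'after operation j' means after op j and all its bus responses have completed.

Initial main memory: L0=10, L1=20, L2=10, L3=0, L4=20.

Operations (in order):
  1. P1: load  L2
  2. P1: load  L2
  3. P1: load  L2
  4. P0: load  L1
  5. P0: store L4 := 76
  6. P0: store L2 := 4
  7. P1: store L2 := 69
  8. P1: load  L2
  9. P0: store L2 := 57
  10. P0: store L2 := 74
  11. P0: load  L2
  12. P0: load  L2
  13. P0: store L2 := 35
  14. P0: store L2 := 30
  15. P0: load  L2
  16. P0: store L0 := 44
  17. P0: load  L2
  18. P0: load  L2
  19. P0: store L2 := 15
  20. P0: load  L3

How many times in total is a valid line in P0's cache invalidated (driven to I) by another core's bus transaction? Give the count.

invalidations = 1

  op1 P1: load  L2 → I/E on L2; bus BusRd; mem=10
  op2 P1: load  L2 → I/E on L2; bus (none); mem=10
  op3 P1: load  L2 → I/E on L2; bus (none); mem=10
  op4 P0: load  L1 → E/I on L1; bus BusRd; mem=20
  op5 P0: store L4 := 76 → M/I on L4; bus BusRdX; mem=20
  op6 P0: store L2 := 4 → M/I on L2; bus BusRdX; mem=10
  op7 P1: store L2 := 69 → I/M on L2; bus BusRdX Flush; mem=4
  op8 P1: load  L2 → I/M on L2; bus (none); mem=4
  op9 P0: store L2 := 57 → M/I on L2; bus BusRdX Flush; mem=69
  op10 P0: store L2 := 74 → M/I on L2; bus (none); mem=69
  op11 P0: load  L2 → M/I on L2; bus (none); mem=69
  op12 P0: load  L2 → M/I on L2; bus (none); mem=69
  op13 P0: store L2 := 35 → M/I on L2; bus (none); mem=69
  op14 P0: store L2 := 30 → M/I on L2; bus (none); mem=69
  op15 P0: load  L2 → M/I on L2; bus (none); mem=69
  op16 P0: store L0 := 44 → M/I on L0; bus BusRdX; mem=10
  op17 P0: load  L2 → M/I on L2; bus (none); mem=69
  op18 P0: load  L2 → M/I on L2; bus (none); mem=69
  op19 P0: store L2 := 15 → M/I on L2; bus (none); mem=69
  op20 P0: load  L3 → E/I on L3; bus BusRd; mem=0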